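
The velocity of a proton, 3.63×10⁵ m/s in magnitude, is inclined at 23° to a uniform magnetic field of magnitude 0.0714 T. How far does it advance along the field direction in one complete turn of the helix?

v∥ = v cosθ = 3.63×10⁵·cos23° ≈ 3.341×10⁵ m/s.
T = 2πm/(|q|B) = 2π(1.673×10⁻²⁷)/((1.602×10⁻¹⁹)(0.0714)) ≈ 9.190×10⁻⁷ s.
pitch = v∥ T = (3.341×10⁵)(9.190×10⁻⁷) ≈ 0.307 m.

p ≈ 0.307 m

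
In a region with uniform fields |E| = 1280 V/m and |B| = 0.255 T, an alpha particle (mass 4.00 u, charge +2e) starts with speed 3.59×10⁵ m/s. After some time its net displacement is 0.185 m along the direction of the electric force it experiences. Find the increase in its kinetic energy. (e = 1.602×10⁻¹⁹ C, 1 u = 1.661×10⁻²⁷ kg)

ΔKE ≈ 7.59×10⁻¹⁷ J

The magnetic force is always ⟂ v and does no work; only the electric force changes KE.
ΔKE = F_E · d = |q|E d = (3.204×10⁻¹⁹)(1280)(0.185) ≈ 7.59×10⁻¹⁷ J.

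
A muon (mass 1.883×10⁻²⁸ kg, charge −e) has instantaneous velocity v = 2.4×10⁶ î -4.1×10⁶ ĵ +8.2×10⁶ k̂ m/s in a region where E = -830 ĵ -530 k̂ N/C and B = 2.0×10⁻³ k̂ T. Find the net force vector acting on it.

v×B = (-8200, -4800, 0) N/C.
E + v×B = (-8200, -5630, -530) N/C.
F = q(E + v×B) = (−1.602×10⁻¹⁹ C)·(-8200, -5630, -530) = (1.31×10⁻¹⁵, 9.02×10⁻¹⁶, 8.49×10⁻¹⁷) N.

F ≈ (1.31×10⁻¹⁵, 9.02×10⁻¹⁶, 8.49×10⁻¹⁷) N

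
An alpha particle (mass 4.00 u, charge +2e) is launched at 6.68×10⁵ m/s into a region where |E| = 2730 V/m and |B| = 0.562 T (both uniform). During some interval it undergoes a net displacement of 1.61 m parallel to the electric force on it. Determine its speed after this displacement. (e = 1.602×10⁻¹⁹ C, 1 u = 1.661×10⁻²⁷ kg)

B does no work; ΔKE = |q|E d.
½mv_f² = ½mv₀² + |q|Ed = ½(6.644×10⁻²⁷)(6.68×10⁵)² + (3.204×10⁻¹⁹)(2730)(1.61) ≈ 1.482×10⁻¹⁵ J + 1.408×10⁻¹⁵ J ≈ 2.891×10⁻¹⁵ J.
v_f = √(2·2.891×10⁻¹⁵/6.644×10⁻²⁷) ≈ 9.33×10⁵ m/s.

v_f ≈ 9.33×10⁵ m/s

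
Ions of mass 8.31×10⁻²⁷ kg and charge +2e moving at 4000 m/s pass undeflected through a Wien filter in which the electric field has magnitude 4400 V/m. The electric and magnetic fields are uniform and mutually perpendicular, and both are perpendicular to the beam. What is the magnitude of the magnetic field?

B = 1.1 T

Balance of forces in the selector: qE = qvB ⇒ B = E/v.
B = 4400/4000 = 1.1 T.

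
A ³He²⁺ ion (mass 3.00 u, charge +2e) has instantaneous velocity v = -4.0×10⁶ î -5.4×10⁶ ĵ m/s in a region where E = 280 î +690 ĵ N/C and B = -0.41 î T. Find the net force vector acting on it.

F ≈ (8.97×10⁻¹⁷, 2.21×10⁻¹⁶, -7.09×10⁻¹³) N

v×B = (0, 0, -2.21×10⁶) N/C.
E + v×B = (280, 690, -2.21×10⁶) N/C.
F = q(E + v×B) = (3.204×10⁻¹⁹ C)·(280, 690, -2.21×10⁶) = (8.97×10⁻¹⁷, 2.21×10⁻¹⁶, -7.09×10⁻¹³) N.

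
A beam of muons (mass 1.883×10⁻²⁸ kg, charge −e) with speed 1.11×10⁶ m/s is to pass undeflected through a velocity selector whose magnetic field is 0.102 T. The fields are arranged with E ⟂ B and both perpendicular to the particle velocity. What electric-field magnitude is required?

E = 1.13×10⁵ V/m

For straight-line motion qE = qvB, so E = vB.
E = 1.11×10⁶ × 0.102 = 1.13×10⁵ V/m.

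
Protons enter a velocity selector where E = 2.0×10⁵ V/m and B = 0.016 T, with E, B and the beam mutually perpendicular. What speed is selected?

For undeflected motion the electric and magnetic forces balance: qE = qvB.
v = E/B = 2.0×10⁵/0.016 = 1.2×10⁷ m/s.

v = 1.2×10⁷ m/s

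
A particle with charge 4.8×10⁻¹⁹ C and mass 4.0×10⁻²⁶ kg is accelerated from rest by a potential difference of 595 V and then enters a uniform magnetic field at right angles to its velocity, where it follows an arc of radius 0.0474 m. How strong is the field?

B ≈ 0.210 T

v = √(2|q|V/m) = √(2·4.8×10⁻¹⁹·595/4.0×10⁻²⁶) ≈ 1.195×10⁵ m/s.
B = mv/(|q|r) = (4.0×10⁻²⁶)(1.195×10⁵)/((4.8×10⁻¹⁹)(0.0474)) ≈ 0.210 T.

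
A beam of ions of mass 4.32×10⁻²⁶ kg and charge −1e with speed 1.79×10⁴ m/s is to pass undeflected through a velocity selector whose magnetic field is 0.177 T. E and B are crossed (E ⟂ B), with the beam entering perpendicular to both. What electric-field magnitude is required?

For straight-line motion qE = qvB, so E = vB.
E = 1.79×10⁴ × 0.177 = 3170 V/m.

E = 3170 V/m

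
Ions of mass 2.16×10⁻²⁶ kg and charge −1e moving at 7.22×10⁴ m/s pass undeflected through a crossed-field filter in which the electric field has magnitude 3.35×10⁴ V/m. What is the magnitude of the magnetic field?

B = 0.464 T

Balance of forces in the selector: qE = qvB ⇒ B = E/v.
B = 3.35×10⁴/7.22×10⁴ = 0.464 T.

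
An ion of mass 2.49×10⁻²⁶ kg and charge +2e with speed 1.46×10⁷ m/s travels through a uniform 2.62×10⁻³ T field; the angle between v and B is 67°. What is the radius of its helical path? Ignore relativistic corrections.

r ≈ 399 m

v⊥ = v sinθ = 1.46×10⁷·sin67° ≈ 1.344×10⁷ m/s.
r = m v⊥/(|q|B) = (2.49×10⁻²⁶)(1.344×10⁷)/((3.204×10⁻¹⁹)(2.62×10⁻³)) ≈ 399 m.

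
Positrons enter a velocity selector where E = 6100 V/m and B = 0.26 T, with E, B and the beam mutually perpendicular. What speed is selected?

Straight-line motion ⇒ electric and magnetic forces cancel, so E = vB.
v = E/B = 6100/0.26 = 2.3×10⁴ m/s.
The result is independent of the particle's charge and mass.

v = 2.3×10⁴ m/s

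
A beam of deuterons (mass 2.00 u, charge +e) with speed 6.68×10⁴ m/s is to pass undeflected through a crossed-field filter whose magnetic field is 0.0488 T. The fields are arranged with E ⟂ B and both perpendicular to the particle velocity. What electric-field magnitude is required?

For straight-line motion qE = qvB, so E = vB.
E = 6.68×10⁴ × 0.0488 = 3260 V/m.

E = 3260 V/m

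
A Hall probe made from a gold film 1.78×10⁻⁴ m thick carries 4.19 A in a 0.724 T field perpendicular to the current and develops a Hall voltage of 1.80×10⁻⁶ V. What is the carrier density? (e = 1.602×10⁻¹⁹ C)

From V_H = IB/(n e t), n = IB/(V_H e t).
n = (4.19)(0.724)/((1.80×10⁻⁶)(1.602×10⁻¹⁹)(1.78×10⁻⁴)) ≈ 5.91×10²⁸ m⁻³.

n ≈ 5.91×10²⁸ m⁻³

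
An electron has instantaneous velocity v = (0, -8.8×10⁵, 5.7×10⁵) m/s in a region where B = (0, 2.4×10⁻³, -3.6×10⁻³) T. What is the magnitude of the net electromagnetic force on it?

|F| ≈ 2.88×10⁻¹⁶ N

v×B = (1800, 0, 0) N/C.
F = q v×B = (−1.602×10⁻¹⁹ C)·(1800, 0, 0) = (-2.88×10⁻¹⁶, 0, 0) N.
|F| = 2.88×10⁻¹⁶ N.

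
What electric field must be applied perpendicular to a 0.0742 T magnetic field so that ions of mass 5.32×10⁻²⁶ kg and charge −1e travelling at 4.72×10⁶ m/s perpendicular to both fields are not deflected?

For straight-line motion qE = qvB, so E = vB.
E = 4.72×10⁶ × 0.0742 = 3.50×10⁵ V/m.

E = 3.50×10⁵ V/m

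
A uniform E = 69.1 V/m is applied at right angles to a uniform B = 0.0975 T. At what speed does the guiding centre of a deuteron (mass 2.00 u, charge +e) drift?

v_d ≈ 709 m/s

The steady drift has the magnetic force balancing the electric force, so v_d = E/B.
v_d = 69.1/0.0975 = 709 m/s.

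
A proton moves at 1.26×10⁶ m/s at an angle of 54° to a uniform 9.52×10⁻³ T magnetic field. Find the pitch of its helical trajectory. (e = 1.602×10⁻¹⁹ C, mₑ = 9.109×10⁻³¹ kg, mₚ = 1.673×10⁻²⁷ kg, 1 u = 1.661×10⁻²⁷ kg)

v∥ = v cosθ = 1.26×10⁶·cos54° ≈ 7.406×10⁵ m/s.
T = 2πm/(|q|B) = 2π(1.673×10⁻²⁷)/((1.602×10⁻¹⁹)(9.52×10⁻³)) ≈ 6.892×10⁻⁶ s.
pitch = v∥ T = (7.406×10⁵)(6.892×10⁻⁶) ≈ 5.10 m.

p ≈ 5.10 m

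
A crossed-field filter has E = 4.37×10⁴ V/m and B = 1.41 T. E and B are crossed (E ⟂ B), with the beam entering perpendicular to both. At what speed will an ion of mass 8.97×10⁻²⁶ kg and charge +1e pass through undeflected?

v = 3.10×10⁴ m/s

Straight-line motion ⇒ electric and magnetic forces cancel, so E = vB.
v = E/B = 4.37×10⁴/1.41 = 3.10×10⁴ m/s.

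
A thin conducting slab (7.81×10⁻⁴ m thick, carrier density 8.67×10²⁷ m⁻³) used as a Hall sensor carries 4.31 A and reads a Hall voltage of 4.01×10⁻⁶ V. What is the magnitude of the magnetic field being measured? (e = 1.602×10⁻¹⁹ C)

From V_H = IB/(n e t), B = V_H n e t / I.
B = (4.01×10⁻⁶)(8.67×10²⁷)(1.602×10⁻¹⁹)(7.81×10⁻⁴)/4.31 ≈ 1.01 T.

B ≈ 1.01 T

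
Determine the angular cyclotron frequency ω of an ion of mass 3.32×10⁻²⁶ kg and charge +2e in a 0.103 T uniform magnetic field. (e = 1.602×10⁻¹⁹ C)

ω ≈ 9.94×10⁵ rad/s

ω = |q|B/m.
ω = (3.204×10⁻¹⁹)(0.103)/3.32×10⁻²⁶ ≈ 9.94×10⁵ rad/s.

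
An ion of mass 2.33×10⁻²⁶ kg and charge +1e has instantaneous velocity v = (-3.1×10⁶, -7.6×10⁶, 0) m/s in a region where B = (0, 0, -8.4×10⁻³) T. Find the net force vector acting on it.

v×B = (6.38×10⁴, -2.60×10⁴, 0) N/C.
F = q v×B = (1.602×10⁻¹⁹ C)·(6.38×10⁴, -2.60×10⁴, 0) = (1.02×10⁻¹⁴, -4.17×10⁻¹⁵, 0) N.

F ≈ (1.02×10⁻¹⁴, -4.17×10⁻¹⁵, 0) N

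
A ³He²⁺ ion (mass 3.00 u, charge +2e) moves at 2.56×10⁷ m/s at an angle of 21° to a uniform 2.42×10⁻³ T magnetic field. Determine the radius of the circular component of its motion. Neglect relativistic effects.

v⊥ = v sinθ = 2.56×10⁷·sin21° ≈ 9.174×10⁶ m/s.
r = m v⊥/(|q|B) = (4.983×10⁻²⁷)(9.174×10⁶)/((3.204×10⁻¹⁹)(2.42×10⁻³)) ≈ 59.0 m.

r ≈ 59.0 m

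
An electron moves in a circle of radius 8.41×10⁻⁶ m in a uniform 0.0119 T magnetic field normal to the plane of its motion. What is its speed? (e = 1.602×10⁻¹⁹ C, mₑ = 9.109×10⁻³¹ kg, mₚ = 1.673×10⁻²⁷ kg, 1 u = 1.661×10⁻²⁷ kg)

v ≈ 1.76×10⁴ m/s

From |q|vB = mv²/r, v = |q|Br/m.
v = (1.602×10⁻¹⁹)(0.0119)(8.41×10⁻⁶)/9.109×10⁻³¹ ≈ 1.76×10⁴ m/s.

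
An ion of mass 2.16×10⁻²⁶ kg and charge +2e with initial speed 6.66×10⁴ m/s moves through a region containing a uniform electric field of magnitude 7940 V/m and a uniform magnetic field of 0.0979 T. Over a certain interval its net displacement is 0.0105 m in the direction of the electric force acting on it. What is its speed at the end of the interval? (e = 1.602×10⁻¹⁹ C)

B does no work; ΔKE = |q|E d.
½mv_f² = ½mv₀² + |q|Ed = ½(2.16×10⁻²⁶)(6.66×10⁴)² + (3.204×10⁻¹⁹)(7940)(0.0105) ≈ 4.790×10⁻¹⁷ J + 2.671×10⁻¹⁷ J ≈ 7.462×10⁻¹⁷ J.
v_f = √(2·7.462×10⁻¹⁷/2.16×10⁻²⁶) ≈ 8.31×10⁴ m/s.

v_f ≈ 8.31×10⁴ m/s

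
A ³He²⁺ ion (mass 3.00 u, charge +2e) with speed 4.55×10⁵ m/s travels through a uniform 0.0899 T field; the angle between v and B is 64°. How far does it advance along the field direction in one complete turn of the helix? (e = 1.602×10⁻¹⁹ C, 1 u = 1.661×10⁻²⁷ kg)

v∥ = v cosθ = 4.55×10⁵·cos64° ≈ 1.995×10⁵ m/s.
T = 2πm/(|q|B) = 2π(4.983×10⁻²⁷)/((3.204×10⁻¹⁹)(0.0899)) ≈ 1.087×10⁻⁶ s.
pitch = v∥ T = (1.995×10⁵)(1.087×10⁻⁶) ≈ 0.217 m.

p ≈ 0.217 m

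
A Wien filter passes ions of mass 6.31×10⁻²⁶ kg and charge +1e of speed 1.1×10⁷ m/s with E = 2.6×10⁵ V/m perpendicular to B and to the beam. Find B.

Balance of forces in the selector: qE = qvB ⇒ B = E/v.
B = 2.6×10⁵/1.1×10⁷ = 0.024 T.

B = 0.024 T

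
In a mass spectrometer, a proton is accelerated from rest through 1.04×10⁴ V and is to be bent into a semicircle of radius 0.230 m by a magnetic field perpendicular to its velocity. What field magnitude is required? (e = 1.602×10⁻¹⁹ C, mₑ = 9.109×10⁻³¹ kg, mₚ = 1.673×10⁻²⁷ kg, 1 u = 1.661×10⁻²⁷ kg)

v = √(2|q|V/m) = √(2·1.602×10⁻¹⁹·1.04×10⁴/1.673×10⁻²⁷) ≈ 1.411×10⁶ m/s.
B = mv/(|q|r) = (1.673×10⁻²⁷)(1.411×10⁶)/((1.602×10⁻¹⁹)(0.230)) ≈ 0.0641 T.

B ≈ 0.0641 T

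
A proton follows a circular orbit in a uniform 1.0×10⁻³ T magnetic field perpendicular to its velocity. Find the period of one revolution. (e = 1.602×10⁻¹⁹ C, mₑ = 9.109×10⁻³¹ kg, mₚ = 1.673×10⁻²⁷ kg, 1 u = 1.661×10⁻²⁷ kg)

T ≈ 6.6×10⁻⁵ s

The cyclotron period depends only on m, q, B: T = 2πm/(|q|B).
T = 2π(1.673×10⁻²⁷)/((1.602×10⁻¹⁹)(1.0×10⁻³)) ≈ 6.6×10⁻⁵ s.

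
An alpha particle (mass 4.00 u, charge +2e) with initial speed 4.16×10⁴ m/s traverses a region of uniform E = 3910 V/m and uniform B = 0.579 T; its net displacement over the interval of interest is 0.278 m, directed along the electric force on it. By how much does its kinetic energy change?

The magnetic force is always ⟂ v and does no work; only the electric force changes KE.
ΔKE = F_E · d = |q|E d = (3.204×10⁻¹⁹)(3910)(0.278) ≈ 3.48×10⁻¹⁶ J.

ΔKE ≈ 3.48×10⁻¹⁶ J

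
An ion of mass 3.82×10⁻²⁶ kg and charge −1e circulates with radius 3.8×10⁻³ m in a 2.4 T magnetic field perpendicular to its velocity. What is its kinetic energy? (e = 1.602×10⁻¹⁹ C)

KE ≈ 170 eV

v = |q|Br/m, then KE = ½mv² = (qBr)²/(2m).
v = (1.602×10⁻¹⁹)(2.4)(3.8×10⁻³)/3.82×10⁻²⁶ ≈ 3.825×10⁴ m/s.
KE = ½(3.82×10⁻²⁶)(3.825×10⁴)² ≈ 2.8×10⁻¹⁷ J = 170 eV.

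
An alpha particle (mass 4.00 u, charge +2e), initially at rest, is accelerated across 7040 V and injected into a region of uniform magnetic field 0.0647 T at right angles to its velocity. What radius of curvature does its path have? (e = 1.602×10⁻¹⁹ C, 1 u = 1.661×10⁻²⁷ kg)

r ≈ 0.264 m

Acceleration: |q|V = ½mv² ⇒ v = √(2|q|V/m) = √(2·3.204×10⁻¹⁹·7040/6.644×10⁻²⁷) ≈ 8.240×10⁵ m/s.
In the field: r = mv/(|q|B) = (6.644×10⁻²⁷)(8.240×10⁵)/((3.204×10⁻¹⁹)(0.0647)) ≈ 0.264 m.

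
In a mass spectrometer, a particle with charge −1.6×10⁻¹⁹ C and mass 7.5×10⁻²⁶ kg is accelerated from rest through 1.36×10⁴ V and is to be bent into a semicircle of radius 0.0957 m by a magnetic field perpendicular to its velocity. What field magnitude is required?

B ≈ 1.18 T

v = √(2|q|V/m) = √(2·1.6×10⁻¹⁹·1.36×10⁴/7.5×10⁻²⁶) ≈ 2.409×10⁵ m/s.
B = mv/(|q|r) = (7.5×10⁻²⁶)(2.409×10⁵)/((1.6×10⁻¹⁹)(0.0957)) ≈ 1.18 T.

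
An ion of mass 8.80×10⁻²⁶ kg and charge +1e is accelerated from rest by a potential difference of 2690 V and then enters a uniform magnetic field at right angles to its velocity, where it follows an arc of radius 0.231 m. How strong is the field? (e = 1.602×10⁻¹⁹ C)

B ≈ 0.235 T

v = √(2|q|V/m) = √(2·1.602×10⁻¹⁹·2690/8.80×10⁻²⁶) ≈ 9.896×10⁴ m/s.
B = mv/(|q|r) = (8.80×10⁻²⁶)(9.896×10⁴)/((1.602×10⁻¹⁹)(0.231)) ≈ 0.235 T.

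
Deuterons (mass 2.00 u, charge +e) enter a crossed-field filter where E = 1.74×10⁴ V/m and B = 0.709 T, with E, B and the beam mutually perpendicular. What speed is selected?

Straight-line motion ⇒ electric and magnetic forces cancel, so E = vB.
v = E/B = 1.74×10⁴/0.709 = 2.45×10⁴ m/s.

v = 2.45×10⁴ m/s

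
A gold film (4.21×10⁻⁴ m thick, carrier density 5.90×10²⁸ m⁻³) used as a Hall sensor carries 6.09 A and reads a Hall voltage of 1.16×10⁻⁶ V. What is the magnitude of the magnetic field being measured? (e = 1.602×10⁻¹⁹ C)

From V_H = IB/(n e t), B = V_H n e t / I.
B = (1.16×10⁻⁶)(5.90×10²⁸)(1.602×10⁻¹⁹)(4.21×10⁻⁴)/6.09 ≈ 0.758 T.

B ≈ 0.758 T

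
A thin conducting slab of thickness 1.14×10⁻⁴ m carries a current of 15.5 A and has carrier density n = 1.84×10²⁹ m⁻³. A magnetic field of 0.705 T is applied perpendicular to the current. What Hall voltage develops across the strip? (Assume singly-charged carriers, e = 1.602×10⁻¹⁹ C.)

V_H = IB/(n e t).
V_H = (15.5)(0.705)/((1.84×10²⁹)(1.602×10⁻¹⁹)(1.14×10⁻⁴)) ≈ 3.25×10⁻⁶ V.

V_H ≈ 3.25×10⁻⁶ V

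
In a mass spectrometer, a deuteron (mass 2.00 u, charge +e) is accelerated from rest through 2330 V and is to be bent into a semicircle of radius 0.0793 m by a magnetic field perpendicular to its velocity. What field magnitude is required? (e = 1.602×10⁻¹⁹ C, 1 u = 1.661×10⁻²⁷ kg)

v = √(2|q|V/m) = √(2·1.602×10⁻¹⁹·2330/3.322×10⁻²⁷) ≈ 4.741×10⁵ m/s.
B = mv/(|q|r) = (3.322×10⁻²⁷)(4.741×10⁵)/((1.602×10⁻¹⁹)(0.0793)) ≈ 0.124 T.

B ≈ 0.124 T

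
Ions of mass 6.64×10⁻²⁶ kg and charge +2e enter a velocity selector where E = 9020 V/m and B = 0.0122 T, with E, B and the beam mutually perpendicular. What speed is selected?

v = 7.39×10⁵ m/s

Straight-line motion ⇒ electric and magnetic forces cancel, so E = vB.
v = E/B = 9020/0.0122 = 7.39×10⁵ m/s.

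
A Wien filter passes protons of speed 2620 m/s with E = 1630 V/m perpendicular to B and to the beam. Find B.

Balance of forces in the selector: qE = qvB ⇒ B = E/v.
B = 1630/2620 = 0.622 T.

B = 0.622 T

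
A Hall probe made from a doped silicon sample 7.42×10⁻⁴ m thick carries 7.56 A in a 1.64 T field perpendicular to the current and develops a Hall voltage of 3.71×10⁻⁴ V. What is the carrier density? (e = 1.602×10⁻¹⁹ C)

From V_H = IB/(n e t), n = IB/(V_H e t).
n = (7.56)(1.64)/((3.71×10⁻⁴)(1.602×10⁻¹⁹)(7.42×10⁻⁴)) ≈ 2.81×10²⁶ m⁻³.

n ≈ 2.81×10²⁶ m⁻³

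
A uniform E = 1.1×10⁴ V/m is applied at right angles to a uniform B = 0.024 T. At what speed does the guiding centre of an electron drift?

v_d ≈ 4.6×10⁵ m/s

The steady drift has the magnetic force balancing the electric force, so v_d = E/B.
v_d = 1.1×10⁴/0.024 = 4.6×10⁵ m/s.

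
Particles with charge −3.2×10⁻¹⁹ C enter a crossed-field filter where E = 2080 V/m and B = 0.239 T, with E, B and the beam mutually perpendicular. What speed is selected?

v = 8700 m/s

Zero net Lorentz force requires |qE| = |q v×B|, i.e. E = vB.
v = E/B = 2080/0.239 = 8700 m/s.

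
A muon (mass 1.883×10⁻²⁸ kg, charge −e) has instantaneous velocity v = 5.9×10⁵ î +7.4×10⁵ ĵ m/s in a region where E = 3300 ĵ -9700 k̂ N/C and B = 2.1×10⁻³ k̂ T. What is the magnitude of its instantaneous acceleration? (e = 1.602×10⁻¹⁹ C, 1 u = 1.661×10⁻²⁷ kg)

|a| ≈ 8.54×10¹² m/s²

v×B = (1550, -1240, 0) N/C.
E + v×B = (1550, 2060, -9700) N/C.
F = q(E + v×B) = (−1.602×10⁻¹⁹ C)·(1550, 2060, -9700) = (-2.49×10⁻¹⁶, -3.30×10⁻¹⁶, 1.55×10⁻¹⁵) N.
|a| = |F|/m = 1.608×10⁻¹⁵/1.883×10⁻²⁸ ≈ 8.54×10¹² m/s².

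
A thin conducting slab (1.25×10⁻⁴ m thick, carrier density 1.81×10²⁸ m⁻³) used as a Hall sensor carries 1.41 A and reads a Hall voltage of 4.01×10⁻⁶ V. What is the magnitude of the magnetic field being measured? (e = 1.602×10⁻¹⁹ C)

B ≈ 1.03 T

From V_H = IB/(n e t), B = V_H n e t / I.
B = (4.01×10⁻⁶)(1.81×10²⁸)(1.602×10⁻¹⁹)(1.25×10⁻⁴)/1.41 ≈ 1.03 T.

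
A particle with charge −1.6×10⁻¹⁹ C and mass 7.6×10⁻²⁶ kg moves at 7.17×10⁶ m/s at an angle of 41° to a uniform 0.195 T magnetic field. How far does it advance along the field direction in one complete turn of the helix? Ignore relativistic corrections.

p ≈ 82.8 m

v∥ = v cosθ = 7.17×10⁶·cos41° ≈ 5.411×10⁶ m/s.
T = 2πm/(|q|B) = 2π(7.6×10⁻²⁶)/((1.6×10⁻¹⁹)(0.195)) ≈ 1.531×10⁻⁵ s.
pitch = v∥ T = (5.411×10⁶)(1.531×10⁻⁵) ≈ 82.8 m.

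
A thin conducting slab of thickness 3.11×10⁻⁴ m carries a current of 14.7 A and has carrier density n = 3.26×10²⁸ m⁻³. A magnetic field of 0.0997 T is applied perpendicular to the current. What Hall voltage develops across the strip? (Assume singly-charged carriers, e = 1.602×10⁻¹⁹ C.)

V_H ≈ 9.02×10⁻⁷ V

V_H = IB/(n e t).
V_H = (14.7)(0.0997)/((3.26×10²⁸)(1.602×10⁻¹⁹)(3.11×10⁻⁴)) ≈ 9.02×10⁻⁷ V.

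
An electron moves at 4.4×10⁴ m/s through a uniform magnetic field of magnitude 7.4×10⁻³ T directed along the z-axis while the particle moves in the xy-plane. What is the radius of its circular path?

The magnetic force provides the centripetal force: |q|vB = mv²/r.
r = mv/(|q|B) = (9.109×10⁻³¹)(4.4×10⁴)/((1.602×10⁻¹⁹)(7.4×10⁻³)) ≈ 3.4×10⁻⁵ m.

r ≈ 3.4×10⁻⁵ m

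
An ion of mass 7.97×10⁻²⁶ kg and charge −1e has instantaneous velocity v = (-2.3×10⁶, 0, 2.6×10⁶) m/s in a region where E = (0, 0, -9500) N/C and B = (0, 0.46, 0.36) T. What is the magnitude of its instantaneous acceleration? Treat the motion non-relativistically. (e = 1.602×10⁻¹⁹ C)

v×B = (-1.20×10⁶, 8.28×10⁵, -1.06×10⁶) N/C.
E + v×B = (-1.20×10⁶, 8.28×10⁵, -1.07×10⁶) N/C.
F = q(E + v×B) = (−1.602×10⁻¹⁹ C)·(-1.20×10⁶, 8.28×10⁵, -1.07×10⁶) = (1.92×10⁻¹³, -1.33×10⁻¹³, 1.71×10⁻¹³) N.
|a| = |F|/m = 2.891×10⁻¹³/7.97×10⁻²⁶ ≈ 3.63×10¹² m/s².

|a| ≈ 3.63×10¹² m/s²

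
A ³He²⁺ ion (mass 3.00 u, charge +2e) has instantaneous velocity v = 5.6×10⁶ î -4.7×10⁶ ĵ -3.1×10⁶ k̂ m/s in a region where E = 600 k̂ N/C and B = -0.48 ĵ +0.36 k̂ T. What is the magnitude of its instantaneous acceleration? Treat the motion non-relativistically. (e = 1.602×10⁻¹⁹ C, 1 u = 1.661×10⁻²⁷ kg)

v×B = (-3.18×10⁶, -2.02×10⁶, -2.69×10⁶) N/C.
E + v×B = (-3.18×10⁶, -2.02×10⁶, -2.69×10⁶) N/C.
F = q(E + v×B) = (3.204×10⁻¹⁹ C)·(-3.18×10⁶, -2.02×10⁶, -2.69×10⁶) = (-1.02×10⁻¹², -6.46×10⁻¹³, -8.61×10⁻¹³) N.
|a| = |F|/m = 1.482×10⁻¹²/4.983×10⁻²⁷ ≈ 2.97×10¹⁴ m/s².

|a| ≈ 2.97×10¹⁴ m/s²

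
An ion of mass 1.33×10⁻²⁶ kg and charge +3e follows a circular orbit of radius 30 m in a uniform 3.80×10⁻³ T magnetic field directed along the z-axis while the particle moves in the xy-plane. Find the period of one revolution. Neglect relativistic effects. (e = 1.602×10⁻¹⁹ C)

T ≈ 4.58×10⁻⁵ s

The cyclotron period depends only on m, q, B: T = 2πm/(|q|B).
T = 2π(1.33×10⁻²⁶)/((4.806×10⁻¹⁹)(3.80×10⁻³)) ≈ 4.58×10⁻⁵ s.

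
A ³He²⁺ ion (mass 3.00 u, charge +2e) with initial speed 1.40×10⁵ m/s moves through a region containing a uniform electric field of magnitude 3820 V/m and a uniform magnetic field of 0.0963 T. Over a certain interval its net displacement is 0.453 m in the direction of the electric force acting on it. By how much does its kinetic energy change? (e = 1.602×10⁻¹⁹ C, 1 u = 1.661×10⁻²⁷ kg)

ΔKE ≈ 5.54×10⁻¹⁶ J

The magnetic force is always ⟂ v and does no work; only the electric force changes KE.
ΔKE = F_E · d = |q|E d = (3.204×10⁻¹⁹)(3820)(0.453) ≈ 5.54×10⁻¹⁶ J.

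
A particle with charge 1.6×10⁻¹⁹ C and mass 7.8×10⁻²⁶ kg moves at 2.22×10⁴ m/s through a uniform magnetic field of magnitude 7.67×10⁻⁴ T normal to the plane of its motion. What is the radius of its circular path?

The magnetic force provides the centripetal force: |q|vB = mv²/r.
r = mv/(|q|B) = (7.8×10⁻²⁶)(2.22×10⁴)/((1.6×10⁻¹⁹)(7.67×10⁻⁴)) ≈ 14.1 m.

r ≈ 14.1 m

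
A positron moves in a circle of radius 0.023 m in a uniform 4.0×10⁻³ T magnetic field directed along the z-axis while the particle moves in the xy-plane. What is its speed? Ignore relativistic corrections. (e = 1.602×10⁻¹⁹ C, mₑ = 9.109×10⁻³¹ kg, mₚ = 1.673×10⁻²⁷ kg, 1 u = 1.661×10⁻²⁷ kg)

From |q|vB = mv²/r, v = |q|Br/m.
v = (1.602×10⁻¹⁹)(4.0×10⁻³)(0.023)/9.109×10⁻³¹ ≈ 1.6×10⁷ m/s.

v ≈ 1.6×10⁷ m/s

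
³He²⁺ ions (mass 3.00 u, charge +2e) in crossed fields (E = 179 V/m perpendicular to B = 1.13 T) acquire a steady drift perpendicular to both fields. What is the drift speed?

v_d ≈ 158 m/s

The steady drift has the magnetic force balancing the electric force, so v_d = E/B.
v_d = 179/1.13 = 158 m/s.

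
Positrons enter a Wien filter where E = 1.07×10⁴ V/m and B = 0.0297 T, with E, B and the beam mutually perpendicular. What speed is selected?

Zero net Lorentz force requires |qE| = |q v×B|, i.e. E = vB.
v = E/B = 1.07×10⁴/0.0297 = 3.60×10⁵ m/s.

v = 3.60×10⁵ m/s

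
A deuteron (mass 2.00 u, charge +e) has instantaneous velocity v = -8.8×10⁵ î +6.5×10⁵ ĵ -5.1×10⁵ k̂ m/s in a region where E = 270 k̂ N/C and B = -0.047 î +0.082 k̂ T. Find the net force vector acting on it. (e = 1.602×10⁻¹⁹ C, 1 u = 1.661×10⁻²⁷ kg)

F ≈ (8.54×10⁻¹⁵, 1.54×10⁻¹⁴, 4.94×10⁻¹⁵) N

v×B = (5.33×10⁴, 9.61×10⁴, 3.06×10⁴) N/C.
E + v×B = (5.33×10⁴, 9.61×10⁴, 3.08×10⁴) N/C.
F = q(E + v×B) = (1.602×10⁻¹⁹ C)·(5.33×10⁴, 9.61×10⁴, 3.08×10⁴) = (8.54×10⁻¹⁵, 1.54×10⁻¹⁴, 4.94×10⁻¹⁵) N.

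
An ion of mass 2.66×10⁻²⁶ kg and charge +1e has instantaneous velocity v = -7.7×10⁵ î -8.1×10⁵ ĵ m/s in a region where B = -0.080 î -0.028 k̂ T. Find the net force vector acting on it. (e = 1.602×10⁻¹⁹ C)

F ≈ (3.63×10⁻¹⁵, -3.45×10⁻¹⁵, -1.04×10⁻¹⁴) N

v×B = (2.27×10⁴, -2.16×10⁴, -6.48×10⁴) N/C.
F = q v×B = (1.602×10⁻¹⁹ C)·(2.27×10⁴, -2.16×10⁴, -6.48×10⁴) = (3.63×10⁻¹⁵, -3.45×10⁻¹⁵, -1.04×10⁻¹⁴) N.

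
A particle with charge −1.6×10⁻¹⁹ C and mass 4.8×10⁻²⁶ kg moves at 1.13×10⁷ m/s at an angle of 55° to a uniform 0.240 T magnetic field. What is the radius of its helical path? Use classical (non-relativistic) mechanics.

v⊥ = v sinθ = 1.13×10⁷·sin55° ≈ 9.256×10⁶ m/s.
r = m v⊥/(|q|B) = (4.8×10⁻²⁶)(9.256×10⁶)/((1.6×10⁻¹⁹)(0.240)) ≈ 11.6 m.

r ≈ 11.6 m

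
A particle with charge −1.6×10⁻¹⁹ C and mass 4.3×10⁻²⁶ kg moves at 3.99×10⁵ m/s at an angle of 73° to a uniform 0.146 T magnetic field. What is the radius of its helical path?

r ≈ 0.702 m

v⊥ = v sinθ = 3.99×10⁵·sin73° ≈ 3.816×10⁵ m/s.
r = m v⊥/(|q|B) = (4.3×10⁻²⁶)(3.816×10⁵)/((1.6×10⁻¹⁹)(0.146)) ≈ 0.702 m.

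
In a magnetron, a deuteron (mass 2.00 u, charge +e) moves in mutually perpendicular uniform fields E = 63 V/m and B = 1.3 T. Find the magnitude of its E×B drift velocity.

v_d ≈ 48 m/s

The steady drift has the magnetic force balancing the electric force, so v_d = E/B.
v_d = 63/1.3 = 48 m/s.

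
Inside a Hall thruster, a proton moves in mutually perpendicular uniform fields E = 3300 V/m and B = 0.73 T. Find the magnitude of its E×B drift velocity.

v_d ≈ 4500 m/s

In crossed fields the guiding centre drifts at v_d = |E×B|/B² = E/B, independent of charge and mass.
v_d = 3300/0.73 = 4500 m/s.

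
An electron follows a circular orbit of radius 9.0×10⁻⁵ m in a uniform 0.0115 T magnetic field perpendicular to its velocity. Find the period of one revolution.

The cyclotron period depends only on m, q, B: T = 2πm/(|q|B).
T = 2π(9.109×10⁻³¹)/((1.602×10⁻¹⁹)(0.0115)) ≈ 3.11×10⁻⁹ s.

T ≈ 3.11×10⁻⁹ s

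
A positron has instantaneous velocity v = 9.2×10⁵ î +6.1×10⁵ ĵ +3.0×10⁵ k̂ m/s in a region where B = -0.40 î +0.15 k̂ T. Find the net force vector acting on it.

F ≈ (1.47×10⁻¹⁴, -4.13×10⁻¹⁴, 3.91×10⁻¹⁴) N

v×B = (9.15×10⁴, -2.58×10⁵, 2.44×10⁵) N/C.
F = q v×B = (1.602×10⁻¹⁹ C)·(9.15×10⁴, -2.58×10⁵, 2.44×10⁵) = (1.47×10⁻¹⁴, -4.13×10⁻¹⁴, 3.91×10⁻¹⁴) N.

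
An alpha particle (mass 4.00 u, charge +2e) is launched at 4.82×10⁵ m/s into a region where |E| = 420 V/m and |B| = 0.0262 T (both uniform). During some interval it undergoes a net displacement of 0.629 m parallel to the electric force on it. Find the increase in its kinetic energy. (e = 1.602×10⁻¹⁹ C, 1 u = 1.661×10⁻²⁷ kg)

ΔKE ≈ 8.46×10⁻¹⁷ J

The magnetic force is always ⟂ v and does no work; only the electric force changes KE.
ΔKE = F_E · d = |q|E d = (3.204×10⁻¹⁹)(420)(0.629) ≈ 8.46×10⁻¹⁷ J.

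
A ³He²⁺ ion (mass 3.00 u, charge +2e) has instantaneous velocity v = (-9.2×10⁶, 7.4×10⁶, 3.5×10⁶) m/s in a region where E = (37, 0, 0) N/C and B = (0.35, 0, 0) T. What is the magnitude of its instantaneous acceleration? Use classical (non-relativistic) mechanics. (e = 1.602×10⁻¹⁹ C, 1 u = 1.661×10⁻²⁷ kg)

v×B = (0, 1.22×10⁶, -2.59×10⁶) N/C.
E + v×B = (37.0, 1.22×10⁶, -2.59×10⁶) N/C.
F = q(E + v×B) = (3.204×10⁻¹⁹ C)·(37.0, 1.22×10⁶, -2.59×10⁶) = (1.19×10⁻¹⁷, 3.92×10⁻¹³, -8.30×10⁻¹³) N.
|a| = |F|/m = 9.180×10⁻¹³/4.983×10⁻²⁷ ≈ 1.84×10¹⁴ m/s².

|a| ≈ 1.84×10¹⁴ m/s²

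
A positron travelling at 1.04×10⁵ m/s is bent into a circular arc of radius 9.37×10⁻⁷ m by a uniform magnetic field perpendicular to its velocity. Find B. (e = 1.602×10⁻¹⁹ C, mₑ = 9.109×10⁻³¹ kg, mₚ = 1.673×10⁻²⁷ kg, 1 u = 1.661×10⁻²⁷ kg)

B ≈ 0.631 T

From |q|vB = mv²/r, B = mv/(|q|r).
B = (9.109×10⁻³¹)(1.04×10⁵)/((1.602×10⁻¹⁹)(9.37×10⁻⁷)) ≈ 0.631 T.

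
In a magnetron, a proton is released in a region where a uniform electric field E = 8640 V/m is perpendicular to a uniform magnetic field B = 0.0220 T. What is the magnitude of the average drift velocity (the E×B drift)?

In crossed fields the guiding centre drifts at v_d = |E×B|/B² = E/B, independent of charge and mass.
v_d = 8640/0.0220 = 3.93×10⁵ m/s.

v_d ≈ 3.93×10⁵ m/s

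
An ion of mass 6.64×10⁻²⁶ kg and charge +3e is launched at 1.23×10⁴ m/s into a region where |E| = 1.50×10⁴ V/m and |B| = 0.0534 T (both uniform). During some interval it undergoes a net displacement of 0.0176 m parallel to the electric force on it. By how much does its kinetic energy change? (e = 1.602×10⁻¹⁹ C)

The magnetic force is always ⟂ v and does no work; only the electric force changes KE.
ΔKE = F_E · d = |q|E d = (4.806×10⁻¹⁹)(1.50×10⁴)(0.0176) ≈ 1.27×10⁻¹⁶ J.

ΔKE ≈ 1.27×10⁻¹⁶ J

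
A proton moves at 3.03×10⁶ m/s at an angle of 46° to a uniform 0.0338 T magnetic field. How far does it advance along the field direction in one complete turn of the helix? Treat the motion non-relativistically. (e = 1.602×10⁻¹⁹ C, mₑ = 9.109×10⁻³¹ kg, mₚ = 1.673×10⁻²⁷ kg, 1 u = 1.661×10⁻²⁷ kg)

p ≈ 4.09 m

v∥ = v cosθ = 3.03×10⁶·cos46° ≈ 2.105×10⁶ m/s.
T = 2πm/(|q|B) = 2π(1.673×10⁻²⁷)/((1.602×10⁻¹⁹)(0.0338)) ≈ 1.941×10⁻⁶ s.
pitch = v∥ T = (2.105×10⁶)(1.941×10⁻⁶) ≈ 4.09 m.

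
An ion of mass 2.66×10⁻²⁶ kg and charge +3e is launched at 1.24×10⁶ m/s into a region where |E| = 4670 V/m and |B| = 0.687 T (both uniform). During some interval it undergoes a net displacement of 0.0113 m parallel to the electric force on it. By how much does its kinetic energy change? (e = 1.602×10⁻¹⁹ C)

ΔKE ≈ 2.54×10⁻¹⁷ J

The magnetic force is always ⟂ v and does no work; only the electric force changes KE.
ΔKE = F_E · d = |q|E d = (4.806×10⁻¹⁹)(4670)(0.0113) ≈ 2.54×10⁻¹⁷ J.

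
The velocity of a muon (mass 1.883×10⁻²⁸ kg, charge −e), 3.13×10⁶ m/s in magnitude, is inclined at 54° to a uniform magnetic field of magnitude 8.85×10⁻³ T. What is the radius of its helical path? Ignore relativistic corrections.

r ≈ 0.336 m

v⊥ = v sinθ = 3.13×10⁶·sin54° ≈ 2.532×10⁶ m/s.
r = m v⊥/(|q|B) = (1.883×10⁻²⁸)(2.532×10⁶)/((1.602×10⁻¹⁹)(8.85×10⁻³)) ≈ 0.336 m.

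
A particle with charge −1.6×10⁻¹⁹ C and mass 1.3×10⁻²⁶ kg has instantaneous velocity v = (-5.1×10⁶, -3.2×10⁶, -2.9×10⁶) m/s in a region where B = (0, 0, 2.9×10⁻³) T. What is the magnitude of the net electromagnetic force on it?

v×B = (-9280, 1.48×10⁴, 0) N/C.
F = q v×B = (−1.6×10⁻¹⁹ C)·(-9280, 1.48×10⁴, 0) = (1.48×10⁻¹⁵, -2.37×10⁻¹⁵, 0) N.
|F| = 2.79×10⁻¹⁵ N.

|F| ≈ 2.79×10⁻¹⁵ N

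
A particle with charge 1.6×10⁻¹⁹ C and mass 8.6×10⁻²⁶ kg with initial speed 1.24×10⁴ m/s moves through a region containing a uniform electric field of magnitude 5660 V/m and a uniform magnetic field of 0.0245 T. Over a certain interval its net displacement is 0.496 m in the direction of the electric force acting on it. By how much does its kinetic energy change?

The magnetic force is always ⟂ v and does no work; only the electric force changes KE.
ΔKE = F_E · d = |q|E d = (1.6×10⁻¹⁹)(5660)(0.496) ≈ 4.49×10⁻¹⁶ J.

ΔKE ≈ 4.49×10⁻¹⁶ J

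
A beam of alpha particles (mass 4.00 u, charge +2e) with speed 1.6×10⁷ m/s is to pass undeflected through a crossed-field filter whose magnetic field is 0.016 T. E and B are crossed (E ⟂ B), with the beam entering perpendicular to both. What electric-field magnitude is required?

For straight-line motion qE = qvB, so E = vB.
E = 1.6×10⁷ × 0.016 = 2.6×10⁵ V/m.

E = 2.6×10⁵ V/m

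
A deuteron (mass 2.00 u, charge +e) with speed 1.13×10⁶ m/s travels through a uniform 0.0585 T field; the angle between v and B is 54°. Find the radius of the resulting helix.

v⊥ = v sinθ = 1.13×10⁶·sin54° ≈ 9.142×10⁵ m/s.
r = m v⊥/(|q|B) = (3.322×10⁻²⁷)(9.142×10⁵)/((1.602×10⁻¹⁹)(0.0585)) ≈ 0.324 m.

r ≈ 0.324 m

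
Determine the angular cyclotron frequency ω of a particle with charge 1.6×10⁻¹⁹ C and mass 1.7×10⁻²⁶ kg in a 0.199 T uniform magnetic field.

ω = |q|B/m.
ω = (1.6×10⁻¹⁹)(0.199)/1.7×10⁻²⁶ ≈ 1.87×10⁶ rad/s.

ω ≈ 1.87×10⁶ rad/s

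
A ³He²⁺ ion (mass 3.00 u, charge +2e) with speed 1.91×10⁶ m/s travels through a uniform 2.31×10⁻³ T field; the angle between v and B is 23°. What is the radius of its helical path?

r ≈ 5.02 m

v⊥ = v sinθ = 1.91×10⁶·sin23° ≈ 7.463×10⁵ m/s.
r = m v⊥/(|q|B) = (4.983×10⁻²⁷)(7.463×10⁵)/((3.204×10⁻¹⁹)(2.31×10⁻³)) ≈ 5.02 m.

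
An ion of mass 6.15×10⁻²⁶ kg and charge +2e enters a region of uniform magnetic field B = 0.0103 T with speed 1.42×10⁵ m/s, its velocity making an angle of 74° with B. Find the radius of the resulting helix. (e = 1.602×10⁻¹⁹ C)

r ≈ 2.54 m

v⊥ = v sinθ = 1.42×10⁵·sin74° ≈ 1.365×10⁵ m/s.
r = m v⊥/(|q|B) = (6.15×10⁻²⁶)(1.365×10⁵)/((3.204×10⁻¹⁹)(0.0103)) ≈ 2.54 m.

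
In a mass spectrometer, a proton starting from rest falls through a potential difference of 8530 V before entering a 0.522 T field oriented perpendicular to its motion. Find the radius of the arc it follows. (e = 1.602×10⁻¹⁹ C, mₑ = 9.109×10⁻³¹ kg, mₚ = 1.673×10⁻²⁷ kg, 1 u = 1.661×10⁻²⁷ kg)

r ≈ 0.0256 m

Acceleration: |q|V = ½mv² ⇒ v = √(2|q|V/m) = √(2·1.602×10⁻¹⁹·8530/1.673×10⁻²⁷) ≈ 1.278×10⁶ m/s.
In the field: r = mv/(|q|B) = (1.673×10⁻²⁷)(1.278×10⁶)/((1.602×10⁻¹⁹)(0.522)) ≈ 0.0256 m.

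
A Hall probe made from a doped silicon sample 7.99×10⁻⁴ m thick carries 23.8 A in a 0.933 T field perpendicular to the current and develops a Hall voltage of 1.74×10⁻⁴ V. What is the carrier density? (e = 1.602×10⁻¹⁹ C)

n ≈ 9.97×10²⁶ m⁻³

From V_H = IB/(n e t), n = IB/(V_H e t).
n = (23.8)(0.933)/((1.74×10⁻⁴)(1.602×10⁻¹⁹)(7.99×10⁻⁴)) ≈ 9.97×10²⁶ m⁻³.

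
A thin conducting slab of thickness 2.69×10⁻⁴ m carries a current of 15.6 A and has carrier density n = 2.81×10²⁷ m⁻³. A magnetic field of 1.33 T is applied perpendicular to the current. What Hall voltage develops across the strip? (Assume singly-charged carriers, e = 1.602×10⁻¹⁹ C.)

V_H ≈ 1.71×10⁻⁴ V

V_H = IB/(n e t).
V_H = (15.6)(1.33)/((2.81×10²⁷)(1.602×10⁻¹⁹)(2.69×10⁻⁴)) ≈ 1.71×10⁻⁴ V.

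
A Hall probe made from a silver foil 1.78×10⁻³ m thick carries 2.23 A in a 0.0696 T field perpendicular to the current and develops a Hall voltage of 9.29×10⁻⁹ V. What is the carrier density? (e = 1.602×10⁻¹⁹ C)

From V_H = IB/(n e t), n = IB/(V_H e t).
n = (2.23)(0.0696)/((9.29×10⁻⁹)(1.602×10⁻¹⁹)(1.78×10⁻³)) ≈ 5.86×10²⁸ m⁻³.

n ≈ 5.86×10²⁸ m⁻³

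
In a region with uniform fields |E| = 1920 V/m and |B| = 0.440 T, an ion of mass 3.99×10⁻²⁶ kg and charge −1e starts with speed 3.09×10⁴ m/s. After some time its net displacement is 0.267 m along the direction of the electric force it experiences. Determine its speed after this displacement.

v_f ≈ 7.12×10⁴ m/s

B does no work; ΔKE = |q|E d.
½mv_f² = ½mv₀² + |q|Ed = ½(3.99×10⁻²⁶)(3.09×10⁴)² + (1.602×10⁻¹⁹)(1920)(0.267) ≈ 1.905×10⁻¹⁷ J + 8.212×10⁻¹⁷ J ≈ 1.012×10⁻¹⁶ J.
v_f = √(2·1.012×10⁻¹⁶/3.99×10⁻²⁶) ≈ 7.12×10⁴ m/s.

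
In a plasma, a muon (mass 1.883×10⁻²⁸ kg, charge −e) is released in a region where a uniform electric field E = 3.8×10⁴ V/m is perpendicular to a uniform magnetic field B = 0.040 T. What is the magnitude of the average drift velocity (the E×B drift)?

The E×B drift speed is v_d = E/B.
v_d = 3.8×10⁴/0.040 = 9.5×10⁵ m/s.

v_d ≈ 9.5×10⁵ m/s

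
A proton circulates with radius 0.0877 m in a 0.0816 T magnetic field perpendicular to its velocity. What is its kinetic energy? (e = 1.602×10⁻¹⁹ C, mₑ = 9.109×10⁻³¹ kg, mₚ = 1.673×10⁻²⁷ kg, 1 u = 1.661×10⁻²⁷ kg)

v = |q|Br/m, then KE = ½mv² = (qBr)²/(2m).
v = (1.602×10⁻¹⁹)(0.0816)(0.0877)/1.673×10⁻²⁷ ≈ 6.853×10⁵ m/s.
KE = ½(1.673×10⁻²⁷)(6.853×10⁵)² ≈ 3.93×10⁻¹⁶ J = 2450 eV.

KE ≈ 2450 eV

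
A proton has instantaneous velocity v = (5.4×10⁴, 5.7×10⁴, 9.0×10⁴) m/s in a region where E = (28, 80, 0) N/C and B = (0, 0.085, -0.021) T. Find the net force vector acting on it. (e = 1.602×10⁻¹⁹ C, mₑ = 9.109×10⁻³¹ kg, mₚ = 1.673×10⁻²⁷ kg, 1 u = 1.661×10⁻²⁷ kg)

F ≈ (-1.41×10⁻¹⁵, 1.94×10⁻¹⁶, 7.35×10⁻¹⁶) N

v×B = (-8850, 1130, 4590) N/C.
E + v×B = (-8820, 1210, 4590) N/C.
F = q(E + v×B) = (1.602×10⁻¹⁹ C)·(-8820, 1210, 4590) = (-1.41×10⁻¹⁵, 1.94×10⁻¹⁶, 7.35×10⁻¹⁶) N.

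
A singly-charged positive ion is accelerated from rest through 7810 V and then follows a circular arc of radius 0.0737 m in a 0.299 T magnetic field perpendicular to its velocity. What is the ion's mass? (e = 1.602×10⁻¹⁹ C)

m ≈ 4.98×10⁻²⁷ kg

Combine |q|V = ½mv² and r = mv/(|q|B): eliminate v to get m = qB²r²/(2V).
m = (1.602×10⁻¹⁹)(0.299)²(0.0737)²/(2·7810) ≈ 4.98×10⁻²⁷ kg.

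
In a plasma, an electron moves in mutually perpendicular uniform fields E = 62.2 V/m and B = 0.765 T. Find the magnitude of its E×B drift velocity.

v_d ≈ 81.3 m/s

In crossed fields the guiding centre drifts at v_d = |E×B|/B² = E/B, independent of charge and mass.
v_d = 62.2/0.765 = 81.3 m/s.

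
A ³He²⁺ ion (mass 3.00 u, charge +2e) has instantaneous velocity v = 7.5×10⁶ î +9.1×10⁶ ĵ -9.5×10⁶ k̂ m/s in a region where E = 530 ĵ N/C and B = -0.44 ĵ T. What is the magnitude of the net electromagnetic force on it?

|F| ≈ 1.71×10⁻¹² N

v×B = (-4.18×10⁶, 0, -3.30×10⁶) N/C.
E + v×B = (-4.18×10⁶, 530, -3.30×10⁶) N/C.
F = q(E + v×B) = (3.204×10⁻¹⁹ C)·(-4.18×10⁶, 530, -3.30×10⁶) = (-1.34×10⁻¹², 1.70×10⁻¹⁶, -1.06×10⁻¹²) N.
|F| = 1.71×10⁻¹² N.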